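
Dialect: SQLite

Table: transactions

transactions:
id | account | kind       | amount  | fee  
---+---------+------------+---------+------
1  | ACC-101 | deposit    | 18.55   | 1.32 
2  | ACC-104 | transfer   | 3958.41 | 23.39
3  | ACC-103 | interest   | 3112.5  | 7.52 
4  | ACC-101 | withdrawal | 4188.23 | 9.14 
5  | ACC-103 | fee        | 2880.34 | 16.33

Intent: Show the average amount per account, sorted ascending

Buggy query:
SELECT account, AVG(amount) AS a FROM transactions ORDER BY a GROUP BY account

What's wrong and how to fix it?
Bug: GROUP BY must precede ORDER BY

Fix: Move ORDER BY to the end, after GROUP BY

Corrected query:
SELECT account, AVG(amount) AS a FROM transactions GROUP BY account ORDER BY a

Result:
account | a      
--------+--------
ACC-101 | 2103.39
ACC-103 | 2996.42
ACC-104 | 3958.41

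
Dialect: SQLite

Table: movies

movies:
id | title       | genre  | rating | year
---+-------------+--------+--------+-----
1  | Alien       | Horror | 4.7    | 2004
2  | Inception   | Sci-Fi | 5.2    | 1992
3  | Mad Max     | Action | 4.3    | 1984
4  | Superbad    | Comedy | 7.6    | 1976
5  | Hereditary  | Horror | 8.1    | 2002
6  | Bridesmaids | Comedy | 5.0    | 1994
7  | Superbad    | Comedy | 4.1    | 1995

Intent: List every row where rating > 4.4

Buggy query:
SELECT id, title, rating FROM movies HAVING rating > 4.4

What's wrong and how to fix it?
Bug: HAVING filters the output of aggregation, but this query has no GROUP BY and no aggregate functions, so SQLite rejects it (HAVING clause on a non-aggregate query); the condition here is per row

Fix: Replace HAVING with WHERE since the condition applies to individual rows

Corrected query:
SELECT id, title, rating FROM movies WHERE rating > 4.4

Result:
id | title       | rating
---+-------------+-------
1  | Alien       | 4.7   
2  | Inception   | 5.2   
4  | Superbad    | 7.6   
5  | Hereditary  | 8.1   
6  | Bridesmaids | 5     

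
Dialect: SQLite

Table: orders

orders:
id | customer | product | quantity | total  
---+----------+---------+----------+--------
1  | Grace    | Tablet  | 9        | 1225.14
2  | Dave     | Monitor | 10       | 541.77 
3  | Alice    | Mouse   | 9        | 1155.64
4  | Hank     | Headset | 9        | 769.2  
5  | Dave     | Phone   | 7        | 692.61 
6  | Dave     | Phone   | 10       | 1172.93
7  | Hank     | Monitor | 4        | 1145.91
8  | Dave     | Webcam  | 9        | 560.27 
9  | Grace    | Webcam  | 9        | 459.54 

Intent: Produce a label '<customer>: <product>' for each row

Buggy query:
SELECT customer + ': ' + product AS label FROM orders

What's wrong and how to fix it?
Bug: '+' is numeric addition; on text columns SQLite converts them to 0 instead of concatenating

Fix: Replace + with || to concatenate text

Corrected query:
SELECT customer || ': ' || product AS label FROM orders

Result:
label        
-------------
Grace: Tablet
Dave: Monitor
Alice: Mouse 
Hank: Headset
Dave: Phone  
Dave: Phone  
Hank: Monitor
Dave: Webcam 
Grace: Webcam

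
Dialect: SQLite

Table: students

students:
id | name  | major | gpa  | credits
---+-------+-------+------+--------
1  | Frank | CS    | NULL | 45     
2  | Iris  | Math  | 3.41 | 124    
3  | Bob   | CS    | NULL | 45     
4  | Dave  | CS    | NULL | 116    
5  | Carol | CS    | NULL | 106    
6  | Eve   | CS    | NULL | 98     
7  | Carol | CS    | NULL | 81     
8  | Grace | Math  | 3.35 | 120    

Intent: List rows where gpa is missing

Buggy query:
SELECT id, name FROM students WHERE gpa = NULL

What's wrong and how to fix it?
Bug: Comparing to NULL with '=' never matches; NULL = NULL is unknown, not true

Fix: Use IS NULL to test for NULL

Corrected query:
SELECT id, name FROM students WHERE gpa IS NULL

Result:
id | name 
---+------
1  | Frank
3  | Bob  
4  | Dave 
5  | Carol
6  | Eve  
7  | Carol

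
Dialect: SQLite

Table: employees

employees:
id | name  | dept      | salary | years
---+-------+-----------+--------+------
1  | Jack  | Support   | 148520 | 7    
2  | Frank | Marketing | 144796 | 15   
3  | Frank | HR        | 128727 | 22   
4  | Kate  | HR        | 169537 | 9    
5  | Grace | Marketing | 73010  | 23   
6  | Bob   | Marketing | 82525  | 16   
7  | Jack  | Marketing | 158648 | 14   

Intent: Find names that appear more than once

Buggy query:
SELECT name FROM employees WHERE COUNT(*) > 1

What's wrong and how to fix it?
Bug: COUNT(*) is an aggregate and cannot be used in WHERE

Fix: GROUP BY name, then filter groups with HAVING COUNT(*) > 1

Corrected query:
SELECT name FROM employees GROUP BY name HAVING COUNT(*) > 1

Result:
name 
-----
Frank
Jack 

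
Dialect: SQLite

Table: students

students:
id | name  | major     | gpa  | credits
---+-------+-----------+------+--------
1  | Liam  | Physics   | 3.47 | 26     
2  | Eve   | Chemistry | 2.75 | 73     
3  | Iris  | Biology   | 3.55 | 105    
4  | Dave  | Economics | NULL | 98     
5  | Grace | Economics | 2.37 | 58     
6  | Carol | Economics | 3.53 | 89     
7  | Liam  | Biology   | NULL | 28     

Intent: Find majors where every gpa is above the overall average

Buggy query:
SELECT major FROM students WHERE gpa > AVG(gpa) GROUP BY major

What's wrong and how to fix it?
Bug: WHERE evaluates per row before aggregation, so AVG() is unavailable

Fix: Use a subquery for AVG and a HAVING MIN(...) filter so the condition holds for every row in the group

Corrected query:
SELECT major FROM students GROUP BY major HAVING MIN(gpa) > (SELECT AVG(gpa) FROM students)

Result:
major  
-------
Biology
Physics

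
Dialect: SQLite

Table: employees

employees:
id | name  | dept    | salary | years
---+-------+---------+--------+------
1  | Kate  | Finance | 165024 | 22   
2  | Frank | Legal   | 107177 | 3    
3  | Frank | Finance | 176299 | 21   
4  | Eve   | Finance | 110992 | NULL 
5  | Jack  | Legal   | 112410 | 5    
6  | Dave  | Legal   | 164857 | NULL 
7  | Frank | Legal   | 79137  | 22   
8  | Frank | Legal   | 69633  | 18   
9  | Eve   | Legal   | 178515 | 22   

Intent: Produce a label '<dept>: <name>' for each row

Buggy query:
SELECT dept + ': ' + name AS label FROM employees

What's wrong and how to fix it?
Bug: SQLite uses || for string concatenation; + coerces text to numbers (yielding 0)

Fix: Replace + with || to concatenate text

Corrected query:
SELECT dept || ': ' || name AS label FROM employees

Result:
label         
--------------
Finance: Kate 
Legal: Frank  
Finance: Frank
Finance: Eve  
Legal: Jack   
Legal: Dave   
Legal: Frank  
Legal: Frank  
Legal: Eve    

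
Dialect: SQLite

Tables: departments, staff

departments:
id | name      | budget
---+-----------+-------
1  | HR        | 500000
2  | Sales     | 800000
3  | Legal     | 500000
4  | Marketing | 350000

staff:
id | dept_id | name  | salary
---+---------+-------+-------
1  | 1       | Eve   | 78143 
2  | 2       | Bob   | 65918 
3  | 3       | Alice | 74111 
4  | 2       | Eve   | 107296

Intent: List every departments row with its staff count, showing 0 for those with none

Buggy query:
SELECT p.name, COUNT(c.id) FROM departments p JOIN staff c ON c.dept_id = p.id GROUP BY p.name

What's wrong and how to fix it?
Bug: INNER JOIN drops departments rows that have no matching staff rows

Fix: Use LEFT JOIN so parents without children still appear (COUNT(c.id) gives 0)

Corrected query:
SELECT p.name, COUNT(c.id) FROM departments p LEFT JOIN staff c ON c.dept_id = p.id GROUP BY p.name

Result:
name      | COUNT(c.id)
----------+------------
HR        | 1          
Legal     | 1          
Marketing | 0          
Sales     | 2          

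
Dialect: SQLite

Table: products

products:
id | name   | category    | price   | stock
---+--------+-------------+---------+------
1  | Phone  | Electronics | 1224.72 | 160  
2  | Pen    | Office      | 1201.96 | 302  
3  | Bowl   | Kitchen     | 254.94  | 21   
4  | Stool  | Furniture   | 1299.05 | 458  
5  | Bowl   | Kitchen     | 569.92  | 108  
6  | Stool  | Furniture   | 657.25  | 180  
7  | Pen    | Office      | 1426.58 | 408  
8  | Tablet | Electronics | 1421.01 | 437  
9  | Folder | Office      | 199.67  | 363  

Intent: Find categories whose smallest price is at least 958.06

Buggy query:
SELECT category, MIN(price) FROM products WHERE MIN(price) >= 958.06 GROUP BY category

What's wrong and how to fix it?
Bug: MIN() in WHERE is a misuse of aggregate

Fix: Replace WHERE with HAVING after the GROUP BY

Corrected query:
SELECT category, MIN(price) FROM products GROUP BY category HAVING MIN(price) >= 958.06

Result:
category    | MIN(price)
------------+-----------
Electronics | 1224.72   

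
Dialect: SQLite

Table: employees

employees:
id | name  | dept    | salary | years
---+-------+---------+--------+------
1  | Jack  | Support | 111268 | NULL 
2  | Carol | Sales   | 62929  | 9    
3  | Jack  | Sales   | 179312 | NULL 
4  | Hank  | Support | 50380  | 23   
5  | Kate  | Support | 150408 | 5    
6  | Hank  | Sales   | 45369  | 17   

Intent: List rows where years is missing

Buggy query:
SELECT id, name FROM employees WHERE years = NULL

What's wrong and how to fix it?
Bug: Comparing to NULL with '=' never matches; NULL = NULL is unknown, not true

Fix: Replace '= NULL' with 'IS NULL'

Corrected query:
SELECT id, name FROM employees WHERE years IS NULL

Result:
id | name
---+-----
1  | Jack
3  | Jack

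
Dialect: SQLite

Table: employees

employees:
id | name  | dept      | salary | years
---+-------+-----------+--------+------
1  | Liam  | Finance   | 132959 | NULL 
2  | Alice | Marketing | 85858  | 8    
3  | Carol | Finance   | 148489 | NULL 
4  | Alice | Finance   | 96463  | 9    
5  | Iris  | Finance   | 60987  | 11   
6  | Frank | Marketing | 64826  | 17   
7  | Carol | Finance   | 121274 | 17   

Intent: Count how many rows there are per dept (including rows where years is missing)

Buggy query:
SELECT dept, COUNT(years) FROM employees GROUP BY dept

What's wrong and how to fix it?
Bug: COUNT(years) skips NULLs, so groups with missing years are undercounted

Fix: Use COUNT(*) to count all rows regardless of NULL

Corrected query:
SELECT dept, COUNT(*) FROM employees GROUP BY dept

Result:
dept      | COUNT(*)
----------+---------
Finance   | 5       
Marketing | 2       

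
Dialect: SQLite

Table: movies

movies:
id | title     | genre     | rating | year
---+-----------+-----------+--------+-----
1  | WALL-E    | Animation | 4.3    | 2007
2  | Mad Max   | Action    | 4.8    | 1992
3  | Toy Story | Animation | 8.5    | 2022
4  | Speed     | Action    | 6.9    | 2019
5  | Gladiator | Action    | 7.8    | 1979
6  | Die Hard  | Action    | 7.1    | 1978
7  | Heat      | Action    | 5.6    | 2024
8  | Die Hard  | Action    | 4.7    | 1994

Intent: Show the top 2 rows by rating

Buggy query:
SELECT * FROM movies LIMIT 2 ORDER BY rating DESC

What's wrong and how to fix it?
Bug: ORDER BY cannot follow LIMIT; LIMIT is the final clause

Fix: Swap the clauses: ORDER BY first, then LIMIT

Corrected query:
SELECT * FROM movies ORDER BY rating DESC LIMIT 2

Result:
id | title     | genre     | rating | year
---+-----------+-----------+--------+-----
3  | Toy Story | Animation | 8.5    | 2022
5  | Gladiator | Action    | 7.8    | 1979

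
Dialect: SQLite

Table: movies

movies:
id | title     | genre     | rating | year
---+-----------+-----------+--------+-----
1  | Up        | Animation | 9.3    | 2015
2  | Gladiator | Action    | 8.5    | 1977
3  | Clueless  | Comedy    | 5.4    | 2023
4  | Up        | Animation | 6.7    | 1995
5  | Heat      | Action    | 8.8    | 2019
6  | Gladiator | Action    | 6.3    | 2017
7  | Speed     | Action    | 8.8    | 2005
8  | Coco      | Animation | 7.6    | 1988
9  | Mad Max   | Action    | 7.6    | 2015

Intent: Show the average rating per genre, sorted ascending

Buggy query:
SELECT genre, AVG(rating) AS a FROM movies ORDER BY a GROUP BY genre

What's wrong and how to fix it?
Bug: ORDER BY appears before GROUP BY; SQL clause order requires GROUP BY first

Fix: Move ORDER BY to the end, after GROUP BY

Corrected query:
SELECT genre, AVG(rating) AS a FROM movies GROUP BY genre ORDER BY a

Result:
genre     | a       
----------+---------
Comedy    | 5.4     
Animation | 7.866667
Action    | 8       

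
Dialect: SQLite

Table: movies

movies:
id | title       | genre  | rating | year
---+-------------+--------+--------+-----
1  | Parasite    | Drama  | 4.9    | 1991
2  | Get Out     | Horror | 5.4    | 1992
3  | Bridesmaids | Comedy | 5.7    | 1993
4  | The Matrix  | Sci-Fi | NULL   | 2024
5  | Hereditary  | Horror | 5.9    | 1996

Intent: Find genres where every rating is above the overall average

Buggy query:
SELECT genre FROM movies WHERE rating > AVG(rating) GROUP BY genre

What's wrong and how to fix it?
Bug: WHERE evaluates per row before aggregation, so AVG() is unavailable

Fix: Use a subquery for AVG and a HAVING MIN(...) filter so the condition holds for every row in the group

Corrected query:
SELECT genre FROM movies GROUP BY genre HAVING MIN(rating) > (SELECT AVG(rating) FROM movies)

Result:
genre 
------
Comedy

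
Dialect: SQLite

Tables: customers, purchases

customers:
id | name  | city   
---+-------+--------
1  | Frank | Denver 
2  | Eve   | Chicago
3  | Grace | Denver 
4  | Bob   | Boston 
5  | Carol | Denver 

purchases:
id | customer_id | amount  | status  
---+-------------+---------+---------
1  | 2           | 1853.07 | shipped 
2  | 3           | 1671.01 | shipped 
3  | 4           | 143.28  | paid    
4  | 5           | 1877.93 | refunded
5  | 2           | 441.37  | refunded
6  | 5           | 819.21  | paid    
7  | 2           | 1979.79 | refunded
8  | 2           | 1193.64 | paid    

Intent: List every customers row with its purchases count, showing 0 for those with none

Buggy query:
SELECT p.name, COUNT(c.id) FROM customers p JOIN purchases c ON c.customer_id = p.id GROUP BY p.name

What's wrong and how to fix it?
Bug: An inner join excludes parents with zero children

Fix: Switch to LEFT JOIN to retain unmatched parent rows

Corrected query:
SELECT p.name, COUNT(c.id) FROM customers p LEFT JOIN purchases c ON c.customer_id = p.id GROUP BY p.name

Result:
name  | COUNT(c.id)
------+------------
Bob   | 1          
Carol | 2          
Eve   | 4          
Frank | 0          
Grace | 1          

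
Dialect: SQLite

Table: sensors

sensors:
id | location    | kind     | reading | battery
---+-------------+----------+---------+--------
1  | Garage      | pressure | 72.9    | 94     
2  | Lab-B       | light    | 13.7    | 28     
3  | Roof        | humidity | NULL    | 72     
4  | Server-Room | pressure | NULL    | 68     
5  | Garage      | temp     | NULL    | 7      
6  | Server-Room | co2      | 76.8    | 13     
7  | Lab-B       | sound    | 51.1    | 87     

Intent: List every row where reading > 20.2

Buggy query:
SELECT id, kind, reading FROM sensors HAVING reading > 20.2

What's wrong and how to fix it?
Bug: HAVING filters the output of aggregation, but this query has no GROUP BY and no aggregate functions, so SQLite rejects it (HAVING clause on a non-aggregate query); the condition here is per row

Fix: Replace HAVING with WHERE since the condition applies to individual rows

Corrected query:
SELECT id, kind, reading FROM sensors WHERE reading > 20.2

Result:
id | kind     | reading
---+----------+--------
1  | pressure | 72.9   
6  | co2      | 76.8   
7  | sound    | 51.1   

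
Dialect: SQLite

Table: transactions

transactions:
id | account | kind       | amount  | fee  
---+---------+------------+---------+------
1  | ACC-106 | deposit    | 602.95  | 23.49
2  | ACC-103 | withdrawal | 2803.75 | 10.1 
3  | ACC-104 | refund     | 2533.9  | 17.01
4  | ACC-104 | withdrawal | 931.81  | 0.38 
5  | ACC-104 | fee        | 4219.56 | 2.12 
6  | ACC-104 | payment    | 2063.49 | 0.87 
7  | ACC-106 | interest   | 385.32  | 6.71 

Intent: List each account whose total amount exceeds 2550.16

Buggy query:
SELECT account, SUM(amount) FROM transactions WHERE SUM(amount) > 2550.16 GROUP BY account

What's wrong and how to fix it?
Bug: WHERE runs before GROUP BY, so aggregates aren't available there

Fix: Use HAVING (which filters groups after aggregation) instead of WHERE

Corrected query:
SELECT account, SUM(amount) FROM transactions GROUP BY account HAVING SUM(amount) > 2550.16

Result:
account | SUM(amount)
--------+------------
ACC-103 | 2803.75    
ACC-104 | 9748.76    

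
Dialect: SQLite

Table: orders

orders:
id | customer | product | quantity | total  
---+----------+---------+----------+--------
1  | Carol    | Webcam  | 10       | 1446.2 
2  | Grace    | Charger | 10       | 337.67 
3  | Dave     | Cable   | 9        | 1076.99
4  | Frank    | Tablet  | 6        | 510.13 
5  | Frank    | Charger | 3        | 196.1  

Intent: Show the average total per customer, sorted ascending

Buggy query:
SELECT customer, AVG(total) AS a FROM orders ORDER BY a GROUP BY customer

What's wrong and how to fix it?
Bug: ORDER BY appears before GROUP BY; SQL clause order requires GROUP BY first

Fix: Reorder: SELECT … FROM … GROUP BY … ORDER BY …

Corrected query:
SELECT customer, AVG(total) AS a FROM orders GROUP BY customer ORDER BY a

Result:
customer | a      
---------+--------
Grace    | 337.67 
Frank    | 353.115
Dave     | 1076.99
Carol    | 1446.2 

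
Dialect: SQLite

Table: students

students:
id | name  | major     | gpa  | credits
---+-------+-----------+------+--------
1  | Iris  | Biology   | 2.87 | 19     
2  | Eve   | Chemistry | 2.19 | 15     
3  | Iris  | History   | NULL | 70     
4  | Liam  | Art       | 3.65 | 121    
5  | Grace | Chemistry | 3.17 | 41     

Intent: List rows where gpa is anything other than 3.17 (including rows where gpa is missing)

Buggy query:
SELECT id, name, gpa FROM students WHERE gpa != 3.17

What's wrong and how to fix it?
Bug: Inequality against NULL is unknown, not true; rows with NULL are dropped

Fix: Add an explicit OR gpa IS NULL to include the missing-value rows

Corrected query:
SELECT id, name, gpa FROM students WHERE gpa != 3.17 OR gpa IS NULL

Result:
id | name | gpa 
---+------+-----
1  | Iris | 2.87
2  | Eve  | 2.19
3  | Iris | NULL
4  | Liam | 3.65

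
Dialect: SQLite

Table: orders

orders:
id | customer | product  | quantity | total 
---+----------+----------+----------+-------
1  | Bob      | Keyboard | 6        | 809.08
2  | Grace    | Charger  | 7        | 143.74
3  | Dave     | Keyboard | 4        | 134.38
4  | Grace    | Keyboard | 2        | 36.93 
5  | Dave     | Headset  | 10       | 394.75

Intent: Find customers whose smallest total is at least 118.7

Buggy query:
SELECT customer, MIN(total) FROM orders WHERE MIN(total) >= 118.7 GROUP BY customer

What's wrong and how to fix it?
Bug: MIN() in WHERE is a misuse of aggregate

Fix: Replace WHERE with HAVING after the GROUP BY

Corrected query:
SELECT customer, MIN(total) FROM orders GROUP BY customer HAVING MIN(total) >= 118.7

Result:
customer | MIN(total)
---------+-----------
Bob      | 809.08    
Dave     | 134.38    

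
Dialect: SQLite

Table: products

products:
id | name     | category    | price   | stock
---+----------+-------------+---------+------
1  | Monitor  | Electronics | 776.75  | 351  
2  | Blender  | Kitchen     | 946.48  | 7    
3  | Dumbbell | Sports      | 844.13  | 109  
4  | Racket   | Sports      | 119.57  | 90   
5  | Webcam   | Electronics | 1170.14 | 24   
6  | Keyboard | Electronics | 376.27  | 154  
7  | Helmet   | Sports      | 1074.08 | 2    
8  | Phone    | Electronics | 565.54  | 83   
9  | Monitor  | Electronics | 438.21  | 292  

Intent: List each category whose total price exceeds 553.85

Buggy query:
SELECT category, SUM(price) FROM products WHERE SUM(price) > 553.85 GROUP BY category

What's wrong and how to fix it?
Bug: Aggregate functions cannot appear in a WHERE clause

Fix: Use HAVING (which filters groups after aggregation) instead of WHERE

Corrected query:
SELECT category, SUM(price) FROM products GROUP BY category HAVING SUM(price) > 553.85

Result:
category    | SUM(price)
------------+-----------
Electronics | 3326.91   
Kitchen     | 946.48    
Sports      | 2037.78   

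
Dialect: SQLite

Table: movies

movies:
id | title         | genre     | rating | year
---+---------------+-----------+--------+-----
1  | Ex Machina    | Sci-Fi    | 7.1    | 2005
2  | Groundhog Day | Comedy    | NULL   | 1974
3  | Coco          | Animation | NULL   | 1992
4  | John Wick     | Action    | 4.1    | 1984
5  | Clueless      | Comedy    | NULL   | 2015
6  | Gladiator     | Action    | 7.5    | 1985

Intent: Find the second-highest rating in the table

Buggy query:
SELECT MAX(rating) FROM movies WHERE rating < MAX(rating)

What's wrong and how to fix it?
Bug: The inner MAX is an aggregate inside WHERE, which is not allowed

Fix: Put the inner MAX in a scalar subquery

Corrected query:
SELECT MAX(rating) FROM movies WHERE rating < (SELECT MAX(rating) FROM movies)

Result:
MAX(rating)
-----------
7.1        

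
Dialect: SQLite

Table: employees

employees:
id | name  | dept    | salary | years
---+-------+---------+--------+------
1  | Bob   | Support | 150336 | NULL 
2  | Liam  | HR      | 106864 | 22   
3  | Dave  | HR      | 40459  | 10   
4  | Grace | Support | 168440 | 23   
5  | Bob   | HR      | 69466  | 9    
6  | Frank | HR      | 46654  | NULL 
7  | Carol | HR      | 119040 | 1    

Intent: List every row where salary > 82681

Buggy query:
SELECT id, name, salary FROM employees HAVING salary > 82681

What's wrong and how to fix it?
Bug: HAVING filters the output of aggregation, but this query has no GROUP BY and no aggregate functions, so SQLite rejects it (HAVING clause on a non-aggregate query); the condition here is per row

Fix: Replace HAVING with WHERE since the condition applies to individual rows

Corrected query:
SELECT id, name, salary FROM employees WHERE salary > 82681

Result:
id | name  | salary
---+-------+-------
1  | Bob   | 150336
2  | Liam  | 106864
4  | Grace | 168440
7  | Carol | 119040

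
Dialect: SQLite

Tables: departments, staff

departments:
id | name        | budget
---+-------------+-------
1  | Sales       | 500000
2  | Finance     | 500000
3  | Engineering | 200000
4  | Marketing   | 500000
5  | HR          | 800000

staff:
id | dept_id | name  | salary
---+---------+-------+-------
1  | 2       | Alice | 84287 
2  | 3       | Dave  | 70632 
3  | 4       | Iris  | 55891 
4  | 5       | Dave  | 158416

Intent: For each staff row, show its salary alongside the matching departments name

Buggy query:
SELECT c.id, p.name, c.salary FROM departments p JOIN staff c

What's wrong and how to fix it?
Bug: Missing join condition: each staff row is matched to all departments rows instead of just its own

Fix: Add ON c.dept_id = p.id to the JOIN

Corrected query:
SELECT c.id, p.name, c.salary FROM departments p JOIN staff c ON c.dept_id = p.id

Result:
id | name        | salary
---+-------------+-------
1  | Finance     | 84287 
2  | Engineering | 70632 
3  | Marketing   | 55891 
4  | HR          | 158416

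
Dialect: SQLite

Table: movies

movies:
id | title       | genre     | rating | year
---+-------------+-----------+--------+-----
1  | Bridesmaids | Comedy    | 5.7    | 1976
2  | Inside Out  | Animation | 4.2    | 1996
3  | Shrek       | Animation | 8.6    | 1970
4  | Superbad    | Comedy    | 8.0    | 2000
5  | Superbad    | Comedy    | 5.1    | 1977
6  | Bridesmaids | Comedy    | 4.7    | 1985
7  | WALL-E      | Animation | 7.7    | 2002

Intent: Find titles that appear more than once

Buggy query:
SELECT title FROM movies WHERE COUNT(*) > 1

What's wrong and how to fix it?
Bug: COUNT(*) is an aggregate and cannot be used in WHERE

Fix: GROUP BY title, then filter groups with HAVING COUNT(*) > 1

Corrected query:
SELECT title FROM movies GROUP BY title HAVING COUNT(*) > 1

Result:
title      
-----------
Bridesmaids
Superbad   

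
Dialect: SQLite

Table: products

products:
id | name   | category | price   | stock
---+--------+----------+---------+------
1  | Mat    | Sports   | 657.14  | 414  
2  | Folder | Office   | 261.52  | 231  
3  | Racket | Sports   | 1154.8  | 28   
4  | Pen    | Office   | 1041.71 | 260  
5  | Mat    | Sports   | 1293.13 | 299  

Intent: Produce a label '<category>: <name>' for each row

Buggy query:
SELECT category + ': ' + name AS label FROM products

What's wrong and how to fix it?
Bug: SQLite uses || for string concatenation; + coerces text to numbers (yielding 0)

Fix: Use the || operator for string concatenation

Corrected query:
SELECT category || ': ' || name AS label FROM products

Result:
label         
--------------
Sports: Mat   
Office: Folder
Sports: Racket
Office: Pen   
Sports: Mat   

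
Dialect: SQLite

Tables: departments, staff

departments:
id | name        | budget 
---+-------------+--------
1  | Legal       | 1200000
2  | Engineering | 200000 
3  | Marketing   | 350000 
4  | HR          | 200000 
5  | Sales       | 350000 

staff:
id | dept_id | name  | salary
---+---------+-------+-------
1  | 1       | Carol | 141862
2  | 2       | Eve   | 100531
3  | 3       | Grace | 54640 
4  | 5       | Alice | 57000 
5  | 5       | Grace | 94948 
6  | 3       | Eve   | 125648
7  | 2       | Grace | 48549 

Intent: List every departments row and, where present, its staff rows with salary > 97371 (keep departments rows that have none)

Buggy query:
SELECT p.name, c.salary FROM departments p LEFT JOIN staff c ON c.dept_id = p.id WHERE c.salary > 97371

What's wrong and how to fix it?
Bug: Filtering c.salary in WHERE discards the NULL rows produced by LEFT JOIN, turning it into an inner join

Fix: Move the right-table condition into the ON clause so unmatched parents are kept

Corrected query:
SELECT p.name, c.salary FROM departments p LEFT JOIN staff c ON c.dept_id = p.id AND c.salary > 97371

Result:
name        | salary
------------+-------
Legal       | 141862
Engineering | 100531
Marketing   | 125648
HR          | NULL  
Sales       | NULL  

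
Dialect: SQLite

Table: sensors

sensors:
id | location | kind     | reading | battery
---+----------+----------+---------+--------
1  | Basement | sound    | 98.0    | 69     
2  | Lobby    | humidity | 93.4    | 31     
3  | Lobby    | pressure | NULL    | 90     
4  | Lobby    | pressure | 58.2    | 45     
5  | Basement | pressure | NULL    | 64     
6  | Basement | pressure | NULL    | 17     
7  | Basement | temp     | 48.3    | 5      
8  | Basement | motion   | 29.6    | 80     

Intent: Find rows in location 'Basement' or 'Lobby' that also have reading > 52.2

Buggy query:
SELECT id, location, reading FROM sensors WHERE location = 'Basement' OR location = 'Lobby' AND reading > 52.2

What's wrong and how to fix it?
Bug: AND binds tighter than OR, so this parses as location = 'Basement' OR (location = 'Lobby' AND reading > 52.2)

Fix: Add parentheses around the OR so the AND applies to both alternatives

Corrected query:
SELECT id, location, reading FROM sensors WHERE (location = 'Basement' OR location = 'Lobby') AND reading > 52.2

Result:
id | location | reading
---+----------+--------
1  | Basement | 98     
2  | Lobby    | 93.4   
4  | Lobby    | 58.2   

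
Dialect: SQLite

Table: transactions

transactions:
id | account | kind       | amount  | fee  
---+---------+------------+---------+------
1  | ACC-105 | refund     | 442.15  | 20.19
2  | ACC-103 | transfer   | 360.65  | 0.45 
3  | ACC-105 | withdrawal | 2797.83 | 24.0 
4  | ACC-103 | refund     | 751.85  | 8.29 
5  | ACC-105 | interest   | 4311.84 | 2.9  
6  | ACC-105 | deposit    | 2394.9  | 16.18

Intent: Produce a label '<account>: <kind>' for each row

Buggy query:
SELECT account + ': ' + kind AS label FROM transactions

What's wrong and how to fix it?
Bug: SQLite uses || for string concatenation; + coerces text to numbers (yielding 0)

Fix: Use the || operator for string concatenation

Corrected query:
SELECT account || ': ' || kind AS label FROM transactions

Result:
label              
-------------------
ACC-105: refund    
ACC-103: transfer  
ACC-105: withdrawal
ACC-103: refund    
ACC-105: interest  
ACC-105: deposit   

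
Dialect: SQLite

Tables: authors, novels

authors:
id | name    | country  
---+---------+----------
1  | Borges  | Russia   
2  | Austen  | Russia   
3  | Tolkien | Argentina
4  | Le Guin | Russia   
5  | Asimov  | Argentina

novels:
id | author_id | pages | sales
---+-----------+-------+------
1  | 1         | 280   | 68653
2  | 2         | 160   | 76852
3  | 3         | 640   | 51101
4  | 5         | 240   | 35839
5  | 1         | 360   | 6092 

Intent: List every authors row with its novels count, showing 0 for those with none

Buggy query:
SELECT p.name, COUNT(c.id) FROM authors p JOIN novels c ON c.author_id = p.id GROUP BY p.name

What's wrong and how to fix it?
Bug: An inner join excludes parents with zero children

Fix: Switch to LEFT JOIN to retain unmatched parent rows

Corrected query:
SELECT p.name, COUNT(c.id) FROM authors p LEFT JOIN novels c ON c.author_id = p.id GROUP BY p.name

Result:
name    | COUNT(c.id)
--------+------------
Asimov  | 1          
Austen  | 1          
Borges  | 2          
Le Guin | 0          
Tolkien | 1          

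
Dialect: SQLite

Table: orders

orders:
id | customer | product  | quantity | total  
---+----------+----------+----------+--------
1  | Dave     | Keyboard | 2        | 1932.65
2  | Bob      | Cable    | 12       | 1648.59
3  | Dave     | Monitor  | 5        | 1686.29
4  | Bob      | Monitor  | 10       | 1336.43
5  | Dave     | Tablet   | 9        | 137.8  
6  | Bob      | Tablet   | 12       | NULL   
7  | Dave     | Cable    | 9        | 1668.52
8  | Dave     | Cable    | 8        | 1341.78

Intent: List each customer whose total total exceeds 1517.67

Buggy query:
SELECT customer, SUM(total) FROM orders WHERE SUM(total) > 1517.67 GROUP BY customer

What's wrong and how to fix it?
Bug: Aggregate functions cannot appear in a WHERE clause

Fix: Move the aggregate condition to a HAVING clause

Corrected query:
SELECT customer, SUM(total) FROM orders GROUP BY customer HAVING SUM(total) > 1517.67

Result:
customer | SUM(total)
---------+-----------
Bob      | 2985.02   
Dave     | 6767.04   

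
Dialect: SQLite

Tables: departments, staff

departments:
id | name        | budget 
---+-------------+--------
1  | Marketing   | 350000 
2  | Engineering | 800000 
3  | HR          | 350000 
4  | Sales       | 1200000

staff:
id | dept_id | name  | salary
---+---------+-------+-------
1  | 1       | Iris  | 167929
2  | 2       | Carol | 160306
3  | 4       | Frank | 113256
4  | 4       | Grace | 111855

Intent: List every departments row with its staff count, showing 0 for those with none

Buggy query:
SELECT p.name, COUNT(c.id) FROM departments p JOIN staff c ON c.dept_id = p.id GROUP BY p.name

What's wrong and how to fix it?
Bug: An inner join excludes parents with zero children

Fix: Switch to LEFT JOIN to retain unmatched parent rows

Corrected query:
SELECT p.name, COUNT(c.id) FROM departments p LEFT JOIN staff c ON c.dept_id = p.id GROUP BY p.name

Result:
name        | COUNT(c.id)
------------+------------
Engineering | 1          
HR          | 0          
Marketing   | 1          
Sales       | 2          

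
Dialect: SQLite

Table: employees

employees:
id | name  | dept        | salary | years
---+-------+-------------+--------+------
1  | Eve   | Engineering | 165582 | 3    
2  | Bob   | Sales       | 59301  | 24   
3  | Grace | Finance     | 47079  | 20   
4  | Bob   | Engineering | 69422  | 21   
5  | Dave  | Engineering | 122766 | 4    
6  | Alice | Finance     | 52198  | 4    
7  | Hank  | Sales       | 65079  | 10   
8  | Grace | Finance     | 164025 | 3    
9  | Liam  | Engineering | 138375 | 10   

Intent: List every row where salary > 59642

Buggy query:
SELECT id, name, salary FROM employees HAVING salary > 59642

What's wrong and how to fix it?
Bug: HAVING filters the output of aggregation, but this query has no GROUP BY and no aggregate functions, so SQLite rejects it (HAVING clause on a non-aggregate query); the condition here is per row

Fix: Replace HAVING with WHERE since the condition applies to individual rows

Corrected query:
SELECT id, name, salary FROM employees WHERE salary > 59642

Result:
id | name  | salary
---+-------+-------
1  | Eve   | 165582
4  | Bob   | 69422 
5  | Dave  | 122766
7  | Hank  | 65079 
8  | Grace | 164025
9  | Liam  | 138375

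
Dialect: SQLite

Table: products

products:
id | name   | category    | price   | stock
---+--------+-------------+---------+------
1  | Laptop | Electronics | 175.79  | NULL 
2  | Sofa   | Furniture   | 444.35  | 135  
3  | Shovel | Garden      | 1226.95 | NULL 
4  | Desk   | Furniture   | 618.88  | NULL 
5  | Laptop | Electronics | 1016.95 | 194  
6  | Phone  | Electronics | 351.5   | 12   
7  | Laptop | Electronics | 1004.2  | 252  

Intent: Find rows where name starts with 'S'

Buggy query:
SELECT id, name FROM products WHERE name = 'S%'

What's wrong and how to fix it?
Bug: Wildcards only work with LIKE; '=' treats '%' as a literal character

Fix: Use LIKE for wildcard pattern matching

Corrected query:
SELECT id, name FROM products WHERE name LIKE 'S%'

Result:
id | name  
---+-------
2  | Sofa  
3  | Shovel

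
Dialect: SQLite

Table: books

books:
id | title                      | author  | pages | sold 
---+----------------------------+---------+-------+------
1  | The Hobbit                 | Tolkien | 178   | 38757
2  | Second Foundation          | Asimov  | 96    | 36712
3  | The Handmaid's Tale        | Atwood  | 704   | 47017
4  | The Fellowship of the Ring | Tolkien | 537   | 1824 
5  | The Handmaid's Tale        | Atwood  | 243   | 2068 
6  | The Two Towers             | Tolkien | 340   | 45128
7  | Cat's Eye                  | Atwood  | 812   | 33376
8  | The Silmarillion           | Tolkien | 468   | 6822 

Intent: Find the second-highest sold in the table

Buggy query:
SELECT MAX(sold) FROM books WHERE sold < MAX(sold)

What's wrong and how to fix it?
Bug: The inner MAX is an aggregate inside WHERE, which is not allowed

Fix: Put the inner MAX in a scalar subquery

Corrected query:
SELECT MAX(sold) FROM books WHERE sold < (SELECT MAX(sold) FROM books)

Result:
MAX(sold)
---------
45128    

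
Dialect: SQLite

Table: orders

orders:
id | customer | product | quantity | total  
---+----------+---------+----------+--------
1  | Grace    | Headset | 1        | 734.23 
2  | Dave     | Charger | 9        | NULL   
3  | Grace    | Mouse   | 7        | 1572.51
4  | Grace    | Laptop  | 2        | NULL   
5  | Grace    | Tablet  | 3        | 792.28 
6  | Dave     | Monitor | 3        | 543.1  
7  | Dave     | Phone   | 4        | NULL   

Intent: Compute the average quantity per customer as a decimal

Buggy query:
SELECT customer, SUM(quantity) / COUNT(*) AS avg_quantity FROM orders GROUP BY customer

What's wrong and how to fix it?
Bug: SUM(quantity) and COUNT(*) are both integers; the division truncates the fractional part

Fix: Multiply by 1.0 (or CAST to REAL) to force floating-point division

Corrected query:
SELECT customer, SUM(quantity) * 1.0 / COUNT(*) AS avg_quantity FROM orders GROUP BY customer

Result:
customer | avg_quantity
---------+-------------
Dave     | 5.333333    
Grace    | 3.25        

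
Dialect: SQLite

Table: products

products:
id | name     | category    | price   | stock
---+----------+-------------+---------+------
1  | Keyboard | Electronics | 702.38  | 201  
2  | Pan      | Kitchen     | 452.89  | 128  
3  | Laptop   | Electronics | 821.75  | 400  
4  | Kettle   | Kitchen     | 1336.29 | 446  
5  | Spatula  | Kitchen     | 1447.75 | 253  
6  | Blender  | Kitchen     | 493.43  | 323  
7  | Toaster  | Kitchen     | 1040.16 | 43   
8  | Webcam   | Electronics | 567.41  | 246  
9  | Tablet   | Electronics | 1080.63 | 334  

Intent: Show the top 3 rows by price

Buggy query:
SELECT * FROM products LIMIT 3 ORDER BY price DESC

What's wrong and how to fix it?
Bug: LIMIT must come after ORDER BY

Fix: Sort with ORDER BY, then apply LIMIT

Corrected query:
SELECT * FROM products ORDER BY price DESC LIMIT 3

Result:
id | name    | category    | price   | stock
---+---------+-------------+---------+------
5  | Spatula | Kitchen     | 1447.75 | 253  
4  | Kettle  | Kitchen     | 1336.29 | 446  
9  | Tablet  | Electronics | 1080.63 | 334  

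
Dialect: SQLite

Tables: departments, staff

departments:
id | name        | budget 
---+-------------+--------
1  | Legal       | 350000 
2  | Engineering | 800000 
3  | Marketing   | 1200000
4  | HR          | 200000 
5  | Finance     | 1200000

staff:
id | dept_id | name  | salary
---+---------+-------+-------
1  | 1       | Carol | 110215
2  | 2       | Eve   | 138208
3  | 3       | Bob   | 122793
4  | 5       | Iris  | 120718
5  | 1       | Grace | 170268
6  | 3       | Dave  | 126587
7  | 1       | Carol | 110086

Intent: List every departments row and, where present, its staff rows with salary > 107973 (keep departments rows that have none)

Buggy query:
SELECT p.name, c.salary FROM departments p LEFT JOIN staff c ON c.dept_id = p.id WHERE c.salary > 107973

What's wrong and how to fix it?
Bug: Filtering c.salary in WHERE discards the NULL rows produced by LEFT JOIN, turning it into an inner join

Fix: Move the right-table condition into the ON clause so unmatched parents are kept

Corrected query:
SELECT p.name, c.salary FROM departments p LEFT JOIN staff c ON c.dept_id = p.id AND c.salary > 107973

Result:
name        | salary
------------+-------
Legal       | 110086
Legal       | 110215
Legal       | 170268
Engineering | 138208
Marketing   | 122793
Marketing   | 126587
HR          | NULL  
Finance     | 120718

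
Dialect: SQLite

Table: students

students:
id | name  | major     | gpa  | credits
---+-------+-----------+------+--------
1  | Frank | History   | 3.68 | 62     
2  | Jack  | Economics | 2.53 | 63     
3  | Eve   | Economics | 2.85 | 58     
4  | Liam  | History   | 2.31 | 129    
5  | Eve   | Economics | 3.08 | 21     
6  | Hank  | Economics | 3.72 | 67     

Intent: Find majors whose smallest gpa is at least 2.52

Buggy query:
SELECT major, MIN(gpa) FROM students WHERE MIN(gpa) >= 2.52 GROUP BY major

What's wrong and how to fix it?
Bug: MIN() in WHERE is a misuse of aggregate

Fix: Use HAVING for the per-group MIN condition

Corrected query:
SELECT major, MIN(gpa) FROM students GROUP BY major HAVING MIN(gpa) >= 2.52

Result:
major     | MIN(gpa)
----------+---------
Economics | 2.53    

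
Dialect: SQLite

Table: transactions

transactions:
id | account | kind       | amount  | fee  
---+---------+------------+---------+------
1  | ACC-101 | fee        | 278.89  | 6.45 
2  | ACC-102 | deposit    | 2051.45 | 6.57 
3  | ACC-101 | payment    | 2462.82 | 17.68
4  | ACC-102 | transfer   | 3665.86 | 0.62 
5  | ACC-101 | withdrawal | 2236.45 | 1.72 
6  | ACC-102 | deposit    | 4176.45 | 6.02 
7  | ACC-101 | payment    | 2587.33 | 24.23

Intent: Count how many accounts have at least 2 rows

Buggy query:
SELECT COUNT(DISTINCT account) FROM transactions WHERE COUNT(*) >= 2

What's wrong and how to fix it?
Bug: COUNT(*) cannot appear in WHERE; the per-group count doesn't exist yet

Fix: Group first with HAVING COUNT(*) >= 2, then COUNT the resulting groups

Corrected query:
SELECT COUNT(*) FROM (SELECT account FROM transactions GROUP BY account HAVING COUNT(*) >= 2)

Result:
COUNT(*)
--------
2       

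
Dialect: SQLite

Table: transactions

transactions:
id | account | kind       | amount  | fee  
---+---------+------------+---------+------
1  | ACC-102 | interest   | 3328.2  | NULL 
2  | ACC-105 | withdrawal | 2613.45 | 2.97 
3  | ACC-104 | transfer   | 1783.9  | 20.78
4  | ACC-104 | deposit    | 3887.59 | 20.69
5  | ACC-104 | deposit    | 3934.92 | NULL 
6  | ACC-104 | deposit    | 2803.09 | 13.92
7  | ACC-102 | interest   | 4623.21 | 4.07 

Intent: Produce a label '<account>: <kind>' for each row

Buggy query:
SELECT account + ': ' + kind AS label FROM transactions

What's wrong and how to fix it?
Bug: SQLite uses || for string concatenation; + coerces text to numbers (yielding 0)

Fix: Use the || operator for string concatenation

Corrected query:
SELECT account || ': ' || kind AS label FROM transactions

Result:
label              
-------------------
ACC-102: interest  
ACC-105: withdrawal
ACC-104: transfer  
ACC-104: deposit   
ACC-104: deposit   
ACC-104: deposit   
ACC-102: interest  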